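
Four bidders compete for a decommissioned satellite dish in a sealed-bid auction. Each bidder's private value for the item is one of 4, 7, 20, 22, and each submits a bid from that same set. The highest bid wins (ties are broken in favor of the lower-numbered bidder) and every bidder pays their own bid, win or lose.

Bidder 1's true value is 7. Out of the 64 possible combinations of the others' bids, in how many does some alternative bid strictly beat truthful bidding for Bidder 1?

Others bid (4, 4, 4): truth gives 0; bid 4 gives 3 > 0. Violating.
Others bid (4, 4, 20): truth gives -7; bid 4 gives -4 > -7. Violating.
Others bid (4, 4, 22): truth gives -7; bid 4 gives -4 > -7. Violating.
Others bid (4, 7, 20): truth gives -7; bid 4 gives -4 > -7. Violating.
Others bid (4, 4, 7): truth gives 0; no alternative beats it.
Others bid (4, 7, 4): truth gives 0; no alternative beats it.
(Checking all 64 profiles: 57 have a profitable deviation, 7 do not.)

57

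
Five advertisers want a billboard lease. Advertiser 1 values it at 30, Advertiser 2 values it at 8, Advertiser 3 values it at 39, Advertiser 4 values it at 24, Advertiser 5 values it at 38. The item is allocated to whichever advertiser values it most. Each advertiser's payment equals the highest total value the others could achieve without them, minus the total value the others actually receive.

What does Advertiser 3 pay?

Advertiser 3 has the highest value and receives the item.
Without Advertiser 3, the item would go to the next-highest value, 38, so the others could achieve 38.
With Advertiser 3 present and winning, the others receive nothing, so their total is 0.
Payment = 38 - 0 = 38.

38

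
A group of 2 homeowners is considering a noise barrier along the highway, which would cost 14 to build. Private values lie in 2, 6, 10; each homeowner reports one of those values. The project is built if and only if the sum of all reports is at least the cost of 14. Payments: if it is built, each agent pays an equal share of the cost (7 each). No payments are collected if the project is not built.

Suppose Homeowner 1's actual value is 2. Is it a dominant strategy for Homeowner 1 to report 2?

Yes

Check each profile of the others' reports and compare truth against every alternative report.
Others report (10): truth gives 0, best alternative gives -5.
Others report (2): truth gives 0, best alternative gives 0.
Others report (6): truth gives 0, best alternative gives 0.
In every case the truthful report is at least as good as any alternative, so it is a dominant strategy.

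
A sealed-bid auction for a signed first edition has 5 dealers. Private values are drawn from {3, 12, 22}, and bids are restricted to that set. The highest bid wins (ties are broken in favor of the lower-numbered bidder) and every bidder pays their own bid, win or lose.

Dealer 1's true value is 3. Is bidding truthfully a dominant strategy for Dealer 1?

Yes

Check each profile of the others' bids and compare truth against every alternative bid.
Others bid (3, 3, 3, 3): truth gives 0, best alternative gives -9.
Others bid (3, 3, 3, 22): truth gives -3, best alternative gives -12.
Others bid (3, 3, 12, 22): truth gives -3, best alternative gives -12.
Others bid (3, 3, 22, 3): truth gives -3, best alternative gives -12.
Others bid (3, 3, 22, 12): truth gives -3, best alternative gives -12.
Others bid (3, 3, 22, 22): truth gives -3, best alternative gives -12.
(Remaining 75 profiles checked similarly; truth is weakly best in each.)
In every case the truthful bid is at least as good as any alternative, so it is a dominant strategy.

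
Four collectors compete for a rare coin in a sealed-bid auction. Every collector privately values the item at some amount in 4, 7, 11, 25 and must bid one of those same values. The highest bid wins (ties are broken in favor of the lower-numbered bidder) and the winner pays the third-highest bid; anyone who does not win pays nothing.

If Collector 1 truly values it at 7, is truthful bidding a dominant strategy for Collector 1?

Consider the case where Collector 2 bids 4, Collector 3 bids 4 and Collector 4 bids 11.
Truthful bid 7: loses, pays 0, utility 0.
Bid 11 instead: wins, pays 4, utility 7 - 4 = 3.
Since 3 > 0, bidding 11 is strictly better here, so truthful bidding is not dominant.

No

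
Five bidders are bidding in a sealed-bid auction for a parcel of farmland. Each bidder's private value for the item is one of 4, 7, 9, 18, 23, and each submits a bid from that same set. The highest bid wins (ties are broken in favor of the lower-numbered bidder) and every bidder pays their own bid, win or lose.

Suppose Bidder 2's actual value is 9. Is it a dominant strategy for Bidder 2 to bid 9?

No

Consider the case where Bidder 1 bids 4, Bidder 3 bids 4, Bidder 4 bids 4 and Bidder 5 bids 4.
Truthful bid 9: wins, pays 9, utility 9 - 9 = 0.
Bid 7 instead: wins, pays 7, utility 9 - 7 = 2.
Since 2 > 0, bidding 7 is strictly better here, so truthful bidding is not dominant.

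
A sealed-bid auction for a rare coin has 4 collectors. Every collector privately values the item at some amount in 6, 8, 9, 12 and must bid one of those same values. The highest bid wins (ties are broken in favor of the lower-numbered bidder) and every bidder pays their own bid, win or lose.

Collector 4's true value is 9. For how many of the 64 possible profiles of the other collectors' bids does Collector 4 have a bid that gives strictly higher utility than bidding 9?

Others bid (6, 6, 6): truth gives 0; bid 8 gives 1 > 0. Violating.
Others bid (6, 6, 9): truth gives -9; bid 12 gives -3 > -9. Violating.
Others bid (6, 6, 12): truth gives -9; bid 6 gives -6 > -9. Violating.
Others bid (6, 8, 9): truth gives -9; bid 12 gives -3 > -9. Violating.
Others bid (6, 6, 8): truth gives 0; no alternative beats it.
Others bid (6, 8, 6): truth gives 0; no alternative beats it.
(Checking all 64 profiles: 57 have a profitable deviation, 7 do not.)

57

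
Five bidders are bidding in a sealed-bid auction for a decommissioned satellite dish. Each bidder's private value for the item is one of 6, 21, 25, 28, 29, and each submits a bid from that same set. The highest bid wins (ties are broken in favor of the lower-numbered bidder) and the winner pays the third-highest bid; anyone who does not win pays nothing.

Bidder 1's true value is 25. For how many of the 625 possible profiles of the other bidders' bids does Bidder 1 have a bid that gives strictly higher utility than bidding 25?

64

Others bid (6, 6, 6, 28): truth gives 0; bid 28 gives 19 > 0. Violating.
Others bid (6, 6, 6, 29): truth gives 0; bid 29 gives 19 > 0. Violating.
Others bid (6, 6, 21, 28): truth gives 0; bid 28 gives 4 > 0. Violating.
Others bid (6, 6, 21, 29): truth gives 0; bid 29 gives 4 > 0. Violating.
Others bid (6, 6, 6, 6): truth gives 19; no alternative beats it.
Others bid (6, 6, 6, 21): truth gives 19; no alternative beats it.
(Checking all 625 profiles: 64 have a profitable deviation, 561 do not.)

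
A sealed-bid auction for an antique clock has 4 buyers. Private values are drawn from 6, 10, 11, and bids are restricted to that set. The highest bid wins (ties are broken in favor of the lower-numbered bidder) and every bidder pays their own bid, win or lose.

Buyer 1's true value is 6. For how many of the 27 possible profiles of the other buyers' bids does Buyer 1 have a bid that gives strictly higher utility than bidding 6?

Others bid (6, 6, 10): truth gives -6; bid 10 gives -4 > -6. Violating.
Others bid (6, 6, 11): truth gives -6; bid 11 gives -5 > -6. Violating.
Others bid (6, 10, 6): truth gives -6; bid 10 gives -4 > -6. Violating.
Others bid (6, 10, 10): truth gives -6; bid 10 gives -4 > -6. Violating.
Others bid (6, 6, 6): truth gives 0; no alternative beats it.
(Checking all 27 profiles: 26 have a profitable deviation, 1 does not.)

26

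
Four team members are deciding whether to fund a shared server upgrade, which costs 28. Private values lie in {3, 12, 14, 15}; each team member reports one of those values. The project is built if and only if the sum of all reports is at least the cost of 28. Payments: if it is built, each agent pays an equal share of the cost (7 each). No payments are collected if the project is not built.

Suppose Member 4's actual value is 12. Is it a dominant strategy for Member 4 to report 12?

Check each profile of the others' reports and compare truth against every alternative report.
Others report (3, 3, 12): truth gives 5, best alternative gives 5.
Others report (3, 3, 14): truth gives 5, best alternative gives 5.
Others report (3, 3, 15): truth gives 5, best alternative gives 5.
Others report (3, 12, 3): truth gives 5, best alternative gives 5.
Others report (3, 12, 12): truth gives 5, best alternative gives 5.
Others report (3, 12, 14): truth gives 5, best alternative gives 5.
(Remaining 58 profiles checked similarly; truth is weakly best in each.)
In every case the truthful report is at least as good as any alternative, so it is a dominant strategy.

Yes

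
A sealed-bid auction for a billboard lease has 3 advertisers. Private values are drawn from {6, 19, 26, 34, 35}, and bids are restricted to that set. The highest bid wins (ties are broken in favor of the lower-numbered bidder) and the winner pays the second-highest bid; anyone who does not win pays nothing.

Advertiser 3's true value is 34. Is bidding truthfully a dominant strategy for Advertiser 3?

Check each profile of the others' bids and compare truth against every alternative bid.
Others bid (6, 6): truth gives 28, best alternative gives 28.
Others bid (6, 19): truth gives 15, best alternative gives 15.
Others bid (19, 6): truth gives 15, best alternative gives 15.
Others bid (19, 19): truth gives 15, best alternative gives 15.
Others bid (6, 26): truth gives 8, best alternative gives 8.
Others bid (19, 26): truth gives 8, best alternative gives 8.
(Remaining 19 profiles checked similarly; truth is weakly best in each.)
In every case the truthful bid is at least as good as any alternative, so it is a dominant strategy.

Yes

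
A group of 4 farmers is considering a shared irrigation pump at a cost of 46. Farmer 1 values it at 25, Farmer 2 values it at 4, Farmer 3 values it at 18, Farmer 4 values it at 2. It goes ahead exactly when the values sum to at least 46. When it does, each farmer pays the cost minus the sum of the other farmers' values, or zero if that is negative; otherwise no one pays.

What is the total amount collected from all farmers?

Total value 49 ≥ cost 46, so it is built.
Farmer 1: others sum to 24; max(0, 46 - 24) = 22.
Farmer 2: others sum to 45; max(0, 46 - 45) = 1.
Farmer 3: others sum to 31; max(0, 46 - 31) = 15.
Farmer 4: others sum to 47; max(0, 46 - 47) = 0.
Total collected = 22 + 1 + 15 + 0 = 38.

38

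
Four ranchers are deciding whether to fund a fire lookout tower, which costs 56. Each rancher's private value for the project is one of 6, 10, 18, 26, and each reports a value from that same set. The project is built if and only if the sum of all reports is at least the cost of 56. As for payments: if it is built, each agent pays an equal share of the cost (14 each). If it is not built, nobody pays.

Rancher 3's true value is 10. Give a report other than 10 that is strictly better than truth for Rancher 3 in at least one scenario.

6

Suppose Rancher 1 reports 10, Rancher 2 reports 10 and Rancher 4 reports 26.
Report 10: project built, pays 14, utility 10 - 14 = -4.
Report 6: project not built, utility 0.
So reporting 6 beats truth here (0 > -4).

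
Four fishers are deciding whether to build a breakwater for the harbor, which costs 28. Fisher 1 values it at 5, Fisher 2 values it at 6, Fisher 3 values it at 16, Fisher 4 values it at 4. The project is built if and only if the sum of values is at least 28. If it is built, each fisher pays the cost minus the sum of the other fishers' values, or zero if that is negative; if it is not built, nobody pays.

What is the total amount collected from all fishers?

19

Total value 31 ≥ cost 28, so it is built.
Fisher 1: others sum to 26; max(0, 28 - 26) = 2.
Fisher 2: others sum to 25; max(0, 28 - 25) = 3.
Fisher 3: others sum to 15; max(0, 28 - 15) = 13.
Fisher 4: others sum to 27; max(0, 28 - 27) = 1.
Total collected = 2 + 3 + 13 + 1 = 19.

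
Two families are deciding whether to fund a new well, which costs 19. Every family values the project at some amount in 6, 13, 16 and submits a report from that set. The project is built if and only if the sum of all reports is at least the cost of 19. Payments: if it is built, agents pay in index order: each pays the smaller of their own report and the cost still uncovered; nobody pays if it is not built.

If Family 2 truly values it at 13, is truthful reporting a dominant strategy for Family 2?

Yes

Check each profile of the others' reports and compare truth against every alternative report.
Others report (16): truth gives 10, best alternative gives 10.
Others report (13): truth gives 7, best alternative gives 7.
Others report (6): truth gives 0, best alternative gives 0.
In every case the truthful report is at least as good as any alternative, so it is a dominant strategy.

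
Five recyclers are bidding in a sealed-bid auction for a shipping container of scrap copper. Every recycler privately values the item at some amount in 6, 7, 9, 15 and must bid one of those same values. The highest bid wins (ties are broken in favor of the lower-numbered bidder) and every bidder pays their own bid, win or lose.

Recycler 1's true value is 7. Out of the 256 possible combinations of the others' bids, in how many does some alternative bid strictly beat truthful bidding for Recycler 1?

241

Others bid (6, 6, 6, 6): truth gives 0; bid 6 gives 1 > 0. Violating.
Others bid (6, 6, 6, 9): truth gives -7; bid 9 gives -2 > -7. Violating.
Others bid (6, 6, 6, 15): truth gives -7; bid 6 gives -6 > -7. Violating.
Others bid (6, 6, 7, 9): truth gives -7; bid 9 gives -2 > -7. Violating.
Others bid (6, 6, 6, 7): truth gives 0; no alternative beats it.
Others bid (6, 6, 7, 6): truth gives 0; no alternative beats it.
(Checking all 256 profiles: 241 have a profitable deviation, 15 do not.)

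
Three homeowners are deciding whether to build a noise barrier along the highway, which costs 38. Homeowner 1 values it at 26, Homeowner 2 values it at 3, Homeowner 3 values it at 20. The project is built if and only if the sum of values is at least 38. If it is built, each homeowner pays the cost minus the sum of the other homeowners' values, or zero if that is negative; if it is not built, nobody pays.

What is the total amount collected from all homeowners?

24

Total value 49 ≥ cost 38, so it is built.
Homeowner 1: others sum to 23; max(0, 38 - 23) = 15.
Homeowner 2: others sum to 46; max(0, 38 - 46) = 0.
Homeowner 3: others sum to 29; max(0, 38 - 29) = 9.
Total collected = 15 + 0 + 9 = 24.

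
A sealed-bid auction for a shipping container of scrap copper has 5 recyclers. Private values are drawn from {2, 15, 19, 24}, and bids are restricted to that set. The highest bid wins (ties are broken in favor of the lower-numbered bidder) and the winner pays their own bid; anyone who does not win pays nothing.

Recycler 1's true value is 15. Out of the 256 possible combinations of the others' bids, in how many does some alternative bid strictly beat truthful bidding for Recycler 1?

Others bid (2, 2, 2, 2): truth gives 0; bid 2 gives 13 > 0. Violating.
Others bid (2, 2, 2, 15): truth gives 0; no alternative beats it.
Others bid (2, 2, 2, 19): truth gives 0; no alternative beats it.
(Checking all 256 profiles: 1 has a profitable deviation, 255 do not.)

1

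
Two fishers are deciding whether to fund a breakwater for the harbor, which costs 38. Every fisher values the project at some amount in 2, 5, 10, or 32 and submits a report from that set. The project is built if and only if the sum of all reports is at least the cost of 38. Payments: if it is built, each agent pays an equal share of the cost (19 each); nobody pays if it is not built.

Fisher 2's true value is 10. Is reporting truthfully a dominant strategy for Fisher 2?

Consider the case where Fisher 1 reports 32.
Truthful report 10: project built, pays 19, utility 10 - 19 = -9.
Report 2 instead: project not built, utility 0.
Since 0 > -9, reporting 2 is strictly better here, so truthful reporting is not dominant.

No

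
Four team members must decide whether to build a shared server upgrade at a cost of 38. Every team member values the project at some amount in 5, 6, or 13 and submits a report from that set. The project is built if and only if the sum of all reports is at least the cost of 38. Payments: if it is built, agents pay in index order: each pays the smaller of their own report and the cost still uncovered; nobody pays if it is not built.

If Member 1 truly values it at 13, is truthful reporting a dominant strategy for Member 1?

No

Consider the case where Member 2 reports 6, Member 3 reports 13 and Member 4 reports 13.
Truthful report 13: project built, pays 13, utility 13 - 13 = 0.
Report 6 instead: project built, pays 6, utility 13 - 6 = 7.
Since 7 > 0, reporting 6 is strictly better here, so truthful reporting is not dominant.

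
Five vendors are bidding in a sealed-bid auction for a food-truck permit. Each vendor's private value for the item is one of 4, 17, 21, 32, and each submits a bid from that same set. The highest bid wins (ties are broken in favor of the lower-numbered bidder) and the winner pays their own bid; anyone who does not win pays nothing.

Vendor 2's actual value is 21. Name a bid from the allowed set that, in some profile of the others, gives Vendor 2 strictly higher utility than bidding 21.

Suppose Vendor 1 bids 4, Vendor 3 bids 4, Vendor 4 bids 4 and Vendor 5 bids 4.
Bid 21: wins, pays 21, utility 21 - 21 = 0.
Bid 17: wins, pays 17, utility 21 - 17 = 4.
So bidding 17 beats truth here (4 > 0).

17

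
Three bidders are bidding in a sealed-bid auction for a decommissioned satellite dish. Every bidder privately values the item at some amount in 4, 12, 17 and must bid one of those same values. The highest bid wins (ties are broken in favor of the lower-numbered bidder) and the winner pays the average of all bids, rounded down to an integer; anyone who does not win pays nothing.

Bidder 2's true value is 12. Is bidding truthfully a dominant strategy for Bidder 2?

Consider the case where Bidder 1 bids 12 and Bidder 3 bids 4.
Truthful bid 12: loses, pays 0, utility 0.
Bid 17 instead: wins, pays 11, utility 12 - 11 = 1.
Since 1 > 0, bidding 17 is strictly better here, so truthful bidding is not dominant.

No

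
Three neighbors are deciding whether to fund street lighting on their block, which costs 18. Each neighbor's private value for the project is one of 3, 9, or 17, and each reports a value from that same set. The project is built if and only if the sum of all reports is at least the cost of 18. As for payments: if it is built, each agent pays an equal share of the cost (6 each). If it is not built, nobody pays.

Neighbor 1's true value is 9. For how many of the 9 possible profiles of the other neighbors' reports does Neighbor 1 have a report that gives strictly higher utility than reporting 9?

Others report (3, 3): truth gives 0; report 17 gives 3 > 0. Violating.
Others report (3, 9): truth gives 3; no alternative beats it.
Others report (3, 17): truth gives 3; no alternative beats it.
(Checking all 9 profiles: 1 has a profitable deviation, 8 do not.)

1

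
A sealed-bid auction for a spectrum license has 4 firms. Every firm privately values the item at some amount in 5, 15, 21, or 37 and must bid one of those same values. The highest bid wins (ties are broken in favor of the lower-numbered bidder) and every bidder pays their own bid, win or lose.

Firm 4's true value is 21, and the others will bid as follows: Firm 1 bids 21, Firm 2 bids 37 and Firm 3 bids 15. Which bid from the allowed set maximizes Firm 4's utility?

5

Bid 5: loses but pays 5, utility -5.
Bid 15: loses but pays 15, utility -15.
Bid 21: loses but pays 21, utility -21.
Bid 37: loses but pays 37, utility -37.
The best choice is 5 with utility -5.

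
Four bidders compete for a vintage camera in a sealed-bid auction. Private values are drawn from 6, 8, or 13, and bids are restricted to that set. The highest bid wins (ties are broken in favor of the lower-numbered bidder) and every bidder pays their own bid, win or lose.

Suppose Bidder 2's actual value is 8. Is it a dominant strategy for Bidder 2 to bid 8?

Consider the case where Bidder 1 bids 6, Bidder 3 bids 6 and Bidder 4 bids 13.
Truthful bid 8: loses but pays 8, utility -8.
Bid 6 instead: loses but pays 6, utility -6.
Since -6 > -8, bidding 6 is strictly better here, so truthful bidding is not dominant.

No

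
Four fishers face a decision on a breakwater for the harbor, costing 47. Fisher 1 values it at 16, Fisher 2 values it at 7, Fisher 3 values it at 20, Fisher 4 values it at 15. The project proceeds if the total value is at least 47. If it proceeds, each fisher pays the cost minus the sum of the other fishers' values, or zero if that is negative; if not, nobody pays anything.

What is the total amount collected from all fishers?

18

Total value 58 ≥ cost 47, so it is built.
Fisher 1: others sum to 42; max(0, 47 - 42) = 5.
Fisher 2: others sum to 51; max(0, 47 - 51) = 0.
Fisher 3: others sum to 38; max(0, 47 - 38) = 9.
Fisher 4: others sum to 43; max(0, 47 - 43) = 4.
Total collected = 5 + 0 + 9 + 4 = 18.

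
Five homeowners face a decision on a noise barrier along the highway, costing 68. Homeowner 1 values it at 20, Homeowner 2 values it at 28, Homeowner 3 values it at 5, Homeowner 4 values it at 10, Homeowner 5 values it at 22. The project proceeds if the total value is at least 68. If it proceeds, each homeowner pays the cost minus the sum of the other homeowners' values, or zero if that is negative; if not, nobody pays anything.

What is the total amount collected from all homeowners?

19

Total value 85 ≥ cost 68, so it is built.
Homeowner 1: others sum to 65; max(0, 68 - 65) = 3.
Homeowner 2: others sum to 57; max(0, 68 - 57) = 11.
Homeowner 3: others sum to 80; max(0, 68 - 80) = 0.
Homeowner 4: others sum to 75; max(0, 68 - 75) = 0.
Homeowner 5: others sum to 63; max(0, 68 - 63) = 5.
Total collected = 3 + 11 + 0 + 0 + 5 = 19.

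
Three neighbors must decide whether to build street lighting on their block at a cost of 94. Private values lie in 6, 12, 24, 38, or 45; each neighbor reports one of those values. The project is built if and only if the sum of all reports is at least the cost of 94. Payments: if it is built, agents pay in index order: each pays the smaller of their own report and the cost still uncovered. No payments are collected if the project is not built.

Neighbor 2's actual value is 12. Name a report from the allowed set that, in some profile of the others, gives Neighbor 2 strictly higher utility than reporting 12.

Suppose Neighbor 1 reports 45 and Neighbor 3 reports 45.
Report 12: project built, pays 12, utility 12 - 12 = 0.
Report 6: project built, pays 6, utility 12 - 6 = 6.
So reporting 6 beats truth here (6 > 0).

6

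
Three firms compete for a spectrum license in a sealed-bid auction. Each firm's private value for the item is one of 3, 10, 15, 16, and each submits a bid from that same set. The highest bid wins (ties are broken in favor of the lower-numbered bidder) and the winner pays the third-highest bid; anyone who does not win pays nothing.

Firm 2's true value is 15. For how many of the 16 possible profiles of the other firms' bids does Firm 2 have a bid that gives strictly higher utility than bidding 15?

4

Others bid (3, 16): truth gives 0; bid 16 gives 12 > 0. Violating.
Others bid (10, 16): truth gives 0; bid 16 gives 5 > 0. Violating.
Others bid (15, 3): truth gives 0; bid 16 gives 12 > 0. Violating.
Others bid (15, 10): truth gives 0; bid 16 gives 5 > 0. Violating.
Others bid (3, 3): truth gives 12; no alternative beats it.
Others bid (3, 10): truth gives 12; no alternative beats it.
(Checking all 16 profiles: 4 have a profitable deviation, 12 do not.)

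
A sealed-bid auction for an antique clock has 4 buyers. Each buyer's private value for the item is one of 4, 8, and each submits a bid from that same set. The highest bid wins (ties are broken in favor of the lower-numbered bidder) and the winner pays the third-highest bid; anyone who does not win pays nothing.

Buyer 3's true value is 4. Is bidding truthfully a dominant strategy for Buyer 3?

Yes

Check each profile of the others' bids and compare truth against every alternative bid.
Others bid (4, 4, 4): truth gives 0, best alternative gives 0.
Others bid (4, 4, 8): truth gives 0, best alternative gives 0.
Others bid (4, 8, 4): truth gives 0, best alternative gives 0.
Others bid (4, 8, 8): truth gives 0, best alternative gives 0.
Others bid (8, 4, 4): truth gives 0, best alternative gives 0.
Others bid (8, 4, 8): truth gives 0, best alternative gives 0.
(Remaining 2 profiles checked similarly; truth is weakly best in each.)
In every case the truthful bid is at least as good as any alternative, so it is a dominant strategy.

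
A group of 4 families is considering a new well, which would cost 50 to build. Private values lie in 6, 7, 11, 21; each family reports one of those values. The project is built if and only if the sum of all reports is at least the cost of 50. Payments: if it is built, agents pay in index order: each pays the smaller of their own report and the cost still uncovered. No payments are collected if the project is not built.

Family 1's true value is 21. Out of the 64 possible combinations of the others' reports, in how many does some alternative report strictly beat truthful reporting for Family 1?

Others report (6, 21, 21): truth gives 0; report 6 gives 15 > 0. Violating.
Others report (7, 11, 21): truth gives 0; report 11 gives 10 > 0. Violating.
Others report (7, 21, 11): truth gives 0; report 11 gives 10 > 0. Violating.
Others report (7, 21, 21): truth gives 0; report 6 gives 15 > 0. Violating.
Others report (6, 6, 6): truth gives 0; no alternative beats it.
Others report (6, 6, 7): truth gives 0; no alternative beats it.
(Checking all 64 profiles: 19 have a profitable deviation, 45 do not.)

19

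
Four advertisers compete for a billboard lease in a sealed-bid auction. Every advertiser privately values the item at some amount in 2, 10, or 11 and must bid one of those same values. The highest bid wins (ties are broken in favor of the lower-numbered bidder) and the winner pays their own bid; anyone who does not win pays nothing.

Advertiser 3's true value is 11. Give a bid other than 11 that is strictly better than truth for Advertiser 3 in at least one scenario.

Suppose Advertiser 1 bids 2, Advertiser 2 bids 2 and Advertiser 4 bids 2.
Bid 11: wins, pays 11, utility 11 - 11 = 0.
Bid 10: wins, pays 10, utility 11 - 10 = 1.
So bidding 10 beats truth here (1 > 0).

10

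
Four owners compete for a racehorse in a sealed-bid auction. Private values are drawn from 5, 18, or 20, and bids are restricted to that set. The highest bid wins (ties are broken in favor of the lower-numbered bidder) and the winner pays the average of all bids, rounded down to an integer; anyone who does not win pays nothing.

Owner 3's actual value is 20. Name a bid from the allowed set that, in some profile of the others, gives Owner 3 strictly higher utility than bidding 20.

18

Suppose Owner 1 bids 5, Owner 2 bids 5 and Owner 4 bids 18.
Bid 20: wins, pays 12, utility 20 - 12 = 8.
Bid 18: wins, pays 11, utility 20 - 11 = 9.
So bidding 18 beats truth here (9 > 8).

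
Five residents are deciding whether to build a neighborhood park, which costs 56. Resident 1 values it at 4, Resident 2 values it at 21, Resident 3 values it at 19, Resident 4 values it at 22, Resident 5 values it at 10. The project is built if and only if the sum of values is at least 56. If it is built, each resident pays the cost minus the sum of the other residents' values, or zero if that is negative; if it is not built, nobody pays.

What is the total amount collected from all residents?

Total value 76 ≥ cost 56, so it is built.
Resident 1: others sum to 72; max(0, 56 - 72) = 0.
Resident 2: others sum to 55; max(0, 56 - 55) = 1.
Resident 3: others sum to 57; max(0, 56 - 57) = 0.
Resident 4: others sum to 54; max(0, 56 - 54) = 2.
Resident 5: others sum to 66; max(0, 56 - 66) = 0.
Total collected = 0 + 1 + 0 + 2 + 0 = 3.

3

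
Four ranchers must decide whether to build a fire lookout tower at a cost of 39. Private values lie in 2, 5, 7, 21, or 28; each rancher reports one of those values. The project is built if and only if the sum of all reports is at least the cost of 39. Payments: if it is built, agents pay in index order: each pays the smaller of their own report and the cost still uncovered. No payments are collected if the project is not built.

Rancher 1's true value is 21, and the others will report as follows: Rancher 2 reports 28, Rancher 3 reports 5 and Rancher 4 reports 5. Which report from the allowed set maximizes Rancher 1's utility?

Report 2: project built, pays 2, utility 21 - 2 = 19.
Report 5: project built, pays 5, utility 21 - 5 = 16.
Report 7: project built, pays 7, utility 21 - 7 = 14.
Report 21: project built, pays 21, utility 21 - 21 = 0.
Report 28: project built, pays 28, utility 21 - 28 = -7.
The best choice is 2 with utility 19.

2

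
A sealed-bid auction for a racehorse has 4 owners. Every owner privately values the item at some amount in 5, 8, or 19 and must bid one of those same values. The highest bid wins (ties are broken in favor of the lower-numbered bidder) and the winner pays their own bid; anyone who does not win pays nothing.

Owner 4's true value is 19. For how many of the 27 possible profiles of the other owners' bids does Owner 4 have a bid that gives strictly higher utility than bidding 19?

1

Others bid (5, 5, 5): truth gives 0; bid 8 gives 11 > 0. Violating.
Others bid (5, 5, 8): truth gives 0; no alternative beats it.
Others bid (5, 5, 19): truth gives 0; no alternative beats it.
(Checking all 27 profiles: 1 has a profitable deviation, 26 do not.)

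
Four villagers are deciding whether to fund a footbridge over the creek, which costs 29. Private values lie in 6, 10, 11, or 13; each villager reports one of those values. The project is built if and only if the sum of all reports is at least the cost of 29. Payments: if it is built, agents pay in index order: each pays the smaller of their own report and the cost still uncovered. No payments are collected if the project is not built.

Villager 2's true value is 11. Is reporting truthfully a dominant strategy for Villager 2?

Consider the case where Villager 1 reports 6, Villager 3 reports 6 and Villager 4 reports 10.
Truthful report 11: project built, pays 11, utility 11 - 11 = 0.
Report 10 instead: project built, pays 10, utility 11 - 10 = 1.
Since 1 > 0, reporting 10 is strictly better here, so truthful reporting is not dominant.

No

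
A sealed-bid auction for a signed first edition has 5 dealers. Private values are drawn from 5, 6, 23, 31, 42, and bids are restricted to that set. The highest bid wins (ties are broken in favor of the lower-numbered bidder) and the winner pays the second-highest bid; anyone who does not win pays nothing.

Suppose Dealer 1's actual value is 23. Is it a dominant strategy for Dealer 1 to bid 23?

Check each profile of the others' bids and compare truth against every alternative bid.
Others bid (5, 5, 5, 5): truth gives 18, best alternative gives 18.
Others bid (5, 5, 5, 6): truth gives 17, best alternative gives 17.
Others bid (5, 5, 6, 5): truth gives 17, best alternative gives 17.
Others bid (5, 5, 6, 6): truth gives 17, best alternative gives 17.
Others bid (5, 6, 5, 5): truth gives 17, best alternative gives 17.
Others bid (5, 6, 5, 6): truth gives 17, best alternative gives 17.
(Remaining 619 profiles checked similarly; truth is weakly best in each.)
In every case the truthful bid is at least as good as any alternative, so it is a dominant strategy.

Yes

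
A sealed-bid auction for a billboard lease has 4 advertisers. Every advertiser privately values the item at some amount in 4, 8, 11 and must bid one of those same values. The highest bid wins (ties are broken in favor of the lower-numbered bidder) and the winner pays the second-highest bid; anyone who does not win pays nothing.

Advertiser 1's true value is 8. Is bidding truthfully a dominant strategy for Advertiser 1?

Yes

Check each profile of the others' bids and compare truth against every alternative bid.
Others bid (4, 4, 4): truth gives 4, best alternative gives 4.
Others bid (4, 4, 8): truth gives 0, best alternative gives 0.
Others bid (4, 4, 11): truth gives 0, best alternative gives 0.
Others bid (4, 8, 4): truth gives 0, best alternative gives 0.
Others bid (4, 8, 8): truth gives 0, best alternative gives 0.
Others bid (4, 8, 11): truth gives 0, best alternative gives 0.
(Remaining 21 profiles checked similarly; truth is weakly best in each.)
In every case the truthful bid is at least as good as any alternative, so it is a dominant strategy.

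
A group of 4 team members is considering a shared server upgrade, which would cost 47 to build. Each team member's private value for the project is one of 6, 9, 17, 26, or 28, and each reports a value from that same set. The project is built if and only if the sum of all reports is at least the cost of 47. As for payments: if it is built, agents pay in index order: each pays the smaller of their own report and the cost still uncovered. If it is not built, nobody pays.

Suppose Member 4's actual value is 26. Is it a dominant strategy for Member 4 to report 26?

Check each profile of the others' reports and compare truth against every alternative report.
Others report (6, 17, 26): truth gives 26, best alternative gives 26.
Others report (6, 17, 28): truth gives 26, best alternative gives 26.
Others report (6, 26, 17): truth gives 26, best alternative gives 26.
Others report (6, 26, 26): truth gives 26, best alternative gives 26.
Others report (6, 26, 28): truth gives 26, best alternative gives 26.
Others report (6, 28, 17): truth gives 26, best alternative gives 26.
(Remaining 119 profiles checked similarly; truth is weakly best in each.)
In every case the truthful report is at least as good as any alternative, so it is a dominant strategy.

Yes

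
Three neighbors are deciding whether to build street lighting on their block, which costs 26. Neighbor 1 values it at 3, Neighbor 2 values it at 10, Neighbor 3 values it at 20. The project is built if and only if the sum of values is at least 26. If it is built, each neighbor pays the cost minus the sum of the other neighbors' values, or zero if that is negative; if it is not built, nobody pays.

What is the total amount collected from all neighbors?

Total value 33 ≥ cost 26, so it is built.
Neighbor 1: others sum to 30; max(0, 26 - 30) = 0.
Neighbor 2: others sum to 23; max(0, 26 - 23) = 3.
Neighbor 3: others sum to 13; max(0, 26 - 13) = 13.
Total collected = 0 + 3 + 13 = 16.

16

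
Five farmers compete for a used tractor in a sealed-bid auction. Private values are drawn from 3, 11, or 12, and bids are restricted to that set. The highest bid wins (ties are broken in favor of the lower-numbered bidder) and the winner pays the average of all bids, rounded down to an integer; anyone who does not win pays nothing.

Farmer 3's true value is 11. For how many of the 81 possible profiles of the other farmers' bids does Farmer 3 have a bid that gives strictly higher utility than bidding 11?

Others bid (3, 3, 3, 12): truth gives 0; bid 12 gives 5 > 0. Violating.
Others bid (3, 3, 11, 12): truth gives 0; bid 12 gives 3 > 0. Violating.
Others bid (3, 3, 12, 3): truth gives 0; bid 12 gives 5 > 0. Violating.
Others bid (3, 3, 12, 11): truth gives 0; bid 12 gives 3 > 0. Violating.
Others bid (3, 3, 3, 3): truth gives 7; no alternative beats it.
Others bid (3, 3, 3, 11): truth gives 5; no alternative beats it.
(Checking all 81 profiles: 28 have a profitable deviation, 53 do not.)

28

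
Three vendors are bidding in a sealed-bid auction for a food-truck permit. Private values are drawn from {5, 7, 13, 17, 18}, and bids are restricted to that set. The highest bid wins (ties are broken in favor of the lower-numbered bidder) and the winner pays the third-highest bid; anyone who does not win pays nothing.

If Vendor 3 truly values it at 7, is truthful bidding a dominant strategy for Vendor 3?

Consider the case where Vendor 1 bids 5 and Vendor 2 bids 7.
Truthful bid 7: loses, pays 0, utility 0.
Bid 13 instead: wins, pays 5, utility 7 - 5 = 2.
Since 2 > 0, bidding 13 is strictly better here, so truthful bidding is not dominant.

No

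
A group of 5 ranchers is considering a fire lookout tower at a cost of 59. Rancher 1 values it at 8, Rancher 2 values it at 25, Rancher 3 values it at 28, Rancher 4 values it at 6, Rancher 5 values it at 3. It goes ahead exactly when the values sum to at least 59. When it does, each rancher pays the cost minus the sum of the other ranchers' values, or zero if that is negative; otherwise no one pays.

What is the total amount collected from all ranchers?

31

Total value 70 ≥ cost 59, so it is built.
Rancher 1: others sum to 62; max(0, 59 - 62) = 0.
Rancher 2: others sum to 45; max(0, 59 - 45) = 14.
Rancher 3: others sum to 42; max(0, 59 - 42) = 17.
Rancher 4: others sum to 64; max(0, 59 - 64) = 0.
Rancher 5: others sum to 67; max(0, 59 - 67) = 0.
Total collected = 0 + 14 + 17 + 0 + 0 = 31.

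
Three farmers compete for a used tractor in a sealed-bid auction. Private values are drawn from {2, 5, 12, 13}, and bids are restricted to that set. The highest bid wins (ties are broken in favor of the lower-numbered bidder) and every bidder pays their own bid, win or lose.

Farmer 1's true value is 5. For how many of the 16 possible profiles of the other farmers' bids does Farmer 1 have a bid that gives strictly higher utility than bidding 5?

Others bid (2, 2): truth gives 0; bid 2 gives 3 > 0. Violating.
Others bid (2, 12): truth gives -5; bid 2 gives -2 > -5. Violating.
Others bid (2, 13): truth gives -5; bid 2 gives -2 > -5. Violating.
Others bid (5, 12): truth gives -5; bid 2 gives -2 > -5. Violating.
Others bid (2, 5): truth gives 0; no alternative beats it.
Others bid (5, 2): truth gives 0; no alternative beats it.
(Checking all 16 profiles: 13 have a profitable deviation, 3 do not.)

13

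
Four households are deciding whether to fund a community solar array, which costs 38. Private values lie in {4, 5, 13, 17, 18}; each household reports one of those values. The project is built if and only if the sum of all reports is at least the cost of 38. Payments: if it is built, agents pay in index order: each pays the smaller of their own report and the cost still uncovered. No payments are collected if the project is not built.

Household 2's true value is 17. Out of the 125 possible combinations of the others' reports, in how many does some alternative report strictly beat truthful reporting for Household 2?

Others report (4, 4, 17): truth gives 0; report 13 gives 4 > 0. Violating.
Others report (4, 4, 18): truth gives 0; report 13 gives 4 > 0. Violating.
Others report (4, 5, 17): truth gives 0; report 13 gives 4 > 0. Violating.
Others report (4, 5, 18): truth gives 0; report 13 gives 4 > 0. Violating.
Others report (4, 4, 4): truth gives 0; no alternative beats it.
Others report (4, 4, 5): truth gives 0; no alternative beats it.
(Checking all 125 profiles: 105 have a profitable deviation, 20 do not.)

105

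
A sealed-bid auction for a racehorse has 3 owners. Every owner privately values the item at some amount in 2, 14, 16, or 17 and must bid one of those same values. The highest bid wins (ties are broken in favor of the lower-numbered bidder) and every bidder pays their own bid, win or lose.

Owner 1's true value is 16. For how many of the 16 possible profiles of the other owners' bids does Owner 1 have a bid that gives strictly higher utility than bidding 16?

Others bid (2, 2): truth gives 0; bid 2 gives 14 > 0. Violating.
Others bid (2, 14): truth gives 0; bid 14 gives 2 > 0. Violating.
Others bid (2, 17): truth gives -16; bid 17 gives -1 > -16. Violating.
Others bid (14, 2): truth gives 0; bid 14 gives 2 > 0. Violating.
Others bid (2, 16): truth gives 0; no alternative beats it.
Others bid (14, 16): truth gives 0; no alternative beats it.
(Checking all 16 profiles: 11 have a profitable deviation, 5 do not.)

11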